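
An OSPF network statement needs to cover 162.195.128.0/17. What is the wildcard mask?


Subnet mask: 255.255.128.0
Wildcard = 255.255.255.255 - subnet mask
255 - 255 = 0
255 - 255 = 0
255 - 128 = 127
255 - 0 = 255
Wildcard: 0.0.127.255


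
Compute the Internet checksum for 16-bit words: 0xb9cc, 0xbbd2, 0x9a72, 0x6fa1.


Sum all words (with carry folding):
+ 0xb9cc = 0xb9cc
+ 0xbbd2 = 0x759f
+ 0x9a72 = 0x1012
+ 0x6fa1 = 0x7fb3
One's complement: ~0x7fb3
Checksum = 0x804c


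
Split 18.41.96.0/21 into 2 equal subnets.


New prefix = 21 + 1 = 22
Each subnet has 1024 addresses
  18.41.96.0/22
  18.41.100.0/22
Subnets: 18.41.96.0/22, 18.41.100.0/22


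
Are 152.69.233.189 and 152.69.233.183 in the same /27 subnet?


Mask: 255.255.255.224
152.69.233.189 AND mask = 152.69.233.160
152.69.233.183 AND mask = 152.69.233.160
Yes, same subnet (152.69.233.160)


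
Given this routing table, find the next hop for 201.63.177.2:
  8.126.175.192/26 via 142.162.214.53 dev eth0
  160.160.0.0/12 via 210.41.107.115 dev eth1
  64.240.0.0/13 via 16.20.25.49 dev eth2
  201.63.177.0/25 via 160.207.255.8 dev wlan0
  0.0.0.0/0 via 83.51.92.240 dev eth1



Longest prefix match for 201.63.177.2:
  /26 8.126.175.192: no
  /12 160.160.0.0: no
  /13 64.240.0.0: no
  /25 201.63.177.0: MATCH
  /0 0.0.0.0: MATCH
Selected: next-hop 160.207.255.8 via wlan0 (matched /25)


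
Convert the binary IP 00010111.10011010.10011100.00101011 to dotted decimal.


00010111 = 23
10011010 = 154
10011100 = 156
00101011 = 43
IP: 23.154.156.43


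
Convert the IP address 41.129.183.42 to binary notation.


41 = 00101001
129 = 10000001
183 = 10110111
42 = 00101010
Binary: 00101001.10000001.10110111.00101010


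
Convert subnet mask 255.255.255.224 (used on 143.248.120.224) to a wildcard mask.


Subnet mask: 255.255.255.224
Wildcard = 255.255.255.255 - subnet mask
255 - 255 = 0
255 - 255 = 0
255 - 255 = 0
255 - 224 = 31
Wildcard: 0.0.0.31


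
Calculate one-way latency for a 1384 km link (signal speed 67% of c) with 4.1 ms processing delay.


Speed = 0.67 * 3e5 km/s = 201000 km/s
Propagation delay = 1384 / 201000 = 0.0069 s = 6.8856 ms
Processing delay = 4.1 ms
Total one-way latency = 10.9856 ms


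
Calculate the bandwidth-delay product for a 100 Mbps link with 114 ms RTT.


BDP = bandwidth * RTT
= 100 Mbps * 114 ms
= 100 * 1e6 * 114 / 1000 bits
= 11400000 bits
= 1425000 bytes
= 1391.6016 KB
BDP = 11400000 bits (1425000 bytes)


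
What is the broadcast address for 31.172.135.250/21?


Network: 31.172.128.0/21
Host bits = 11
Set all host bits to 1:
Broadcast: 31.172.135.255


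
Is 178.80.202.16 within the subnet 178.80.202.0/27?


Subnet network: 178.80.202.0
Test IP AND mask: 178.80.202.0
Yes, 178.80.202.16 is in 178.80.202.0/27


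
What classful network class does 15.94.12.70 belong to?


First octet: 15
Binary: 00001111
0xxxxxxx -> Class A (1-126)
Class A, default mask 255.0.0.0 (/8)


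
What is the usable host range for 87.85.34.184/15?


Network: 87.84.0.0
Broadcast: 87.85.255.255
First usable = network + 1
Last usable = broadcast - 1
Range: 87.84.0.1 to 87.85.255.254


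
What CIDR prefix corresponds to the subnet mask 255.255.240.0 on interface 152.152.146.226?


Binary: 11111111.11111111.11110000.00000000
Count leading 1s
Prefix: /20


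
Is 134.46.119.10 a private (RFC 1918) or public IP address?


RFC 1918 private ranges:
  10.0.0.0/8 (10.0.0.0 - 10.255.255.255)
  172.16.0.0/12 (172.16.0.0 - 172.31.255.255)
  192.168.0.0/16 (192.168.0.0 - 192.168.255.255)
Public (not in any RFC 1918 range)


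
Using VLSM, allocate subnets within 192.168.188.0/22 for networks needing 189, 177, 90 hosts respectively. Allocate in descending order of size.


189 hosts -> /24 (254 usable): 192.168.188.0/24
177 hosts -> /24 (254 usable): 192.168.189.0/24
90 hosts -> /25 (126 usable): 192.168.190.0/25
Allocation: 192.168.188.0/24 (189 hosts, 254 usable); 192.168.189.0/24 (177 hosts, 254 usable); 192.168.190.0/25 (90 hosts, 126 usable)


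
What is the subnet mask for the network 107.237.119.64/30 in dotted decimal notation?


/30 means 30 network bits, 2 host bits
Binary: 11111111111111111111111111111100
Mask: 255.255.255.252


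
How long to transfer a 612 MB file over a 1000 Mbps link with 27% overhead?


Effective throughput = 1000 * (1 - 27/100) = 730 Mbps
File size in Mb = 612 * 8 = 4896 Mb
Time = 4896 / 730
Time = 6.7068 seconds


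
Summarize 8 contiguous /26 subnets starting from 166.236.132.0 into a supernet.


Original prefix: /26
Number of subnets: 8 = 2^3
New prefix = 26 - 3 = 23
Supernet: 166.236.132.0/23


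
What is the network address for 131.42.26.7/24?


IP:   10000011.00101010.00011010.00000111
Mask: 11111111.11111111.11111111.00000000
AND operation:
Net:  10000011.00101010.00011010.00000000
Network: 131.42.26.0/24


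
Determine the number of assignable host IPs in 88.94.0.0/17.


Host bits = 32 - 17 = 15
Total addresses = 2^15 = 32768
Usable = total - 2 (network and broadcast)
Usable hosts: 32766


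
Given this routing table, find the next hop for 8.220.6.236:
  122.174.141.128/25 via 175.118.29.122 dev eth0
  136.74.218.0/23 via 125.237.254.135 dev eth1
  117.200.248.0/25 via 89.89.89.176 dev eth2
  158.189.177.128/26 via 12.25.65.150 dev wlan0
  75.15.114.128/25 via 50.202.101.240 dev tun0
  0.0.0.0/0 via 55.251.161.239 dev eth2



Longest prefix match for 8.220.6.236:
  /25 122.174.141.128: no
  /23 136.74.218.0: no
  /25 117.200.248.0: no
  /26 158.189.177.128: no
  /25 75.15.114.128: no
  /0 0.0.0.0: MATCH
Selected: next-hop 55.251.161.239 via eth2 (matched /0)


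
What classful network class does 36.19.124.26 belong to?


First octet: 36
Binary: 00100100
0xxxxxxx -> Class A (1-126)
Class A, default mask 255.0.0.0 (/8)


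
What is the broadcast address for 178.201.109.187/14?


Network: 178.200.0.0/14
Host bits = 18
Set all host bits to 1:
Broadcast: 178.203.255.255


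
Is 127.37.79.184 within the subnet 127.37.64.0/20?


Subnet network: 127.37.64.0
Test IP AND mask: 127.37.64.0
Yes, 127.37.79.184 is in 127.37.64.0/20


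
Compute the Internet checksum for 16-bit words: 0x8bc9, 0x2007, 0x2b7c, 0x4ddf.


Sum all words (with carry folding):
+ 0x8bc9 = 0x8bc9
+ 0x2007 = 0xabd0
+ 0x2b7c = 0xd74c
+ 0x4ddf = 0x252c
One's complement: ~0x252c
Checksum = 0xdad3


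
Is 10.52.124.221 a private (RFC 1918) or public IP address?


RFC 1918 private ranges:
  10.0.0.0/8 (10.0.0.0 - 10.255.255.255)
  172.16.0.0/12 (172.16.0.0 - 172.31.255.255)
  192.168.0.0/16 (192.168.0.0 - 192.168.255.255)
Private (in 10.0.0.0/8)


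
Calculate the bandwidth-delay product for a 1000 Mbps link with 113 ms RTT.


BDP = bandwidth * RTT
= 1000 Mbps * 113 ms
= 1000 * 1e6 * 113 / 1000 bits
= 113000000 bits
= 14125000 bytes
= 13793.9453 KB
BDP = 113000000 bits (14125000 bytes)


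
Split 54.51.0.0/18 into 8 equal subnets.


New prefix = 18 + 3 = 21
Each subnet has 2048 addresses
  54.51.0.0/21
  54.51.8.0/21
  54.51.16.0/21
  54.51.24.0/21
  54.51.32.0/21
  54.51.40.0/21
  54.51.48.0/21
  54.51.56.0/21
Subnets: 54.51.0.0/21, 54.51.8.0/21, 54.51.16.0/21, 54.51.24.0/21, 54.51.32.0/21, 54.51.40.0/21, 54.51.48.0/21, 54.51.56.0/21


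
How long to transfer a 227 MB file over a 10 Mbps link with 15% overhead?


Effective throughput = 10 * (1 - 15/100) = 8.5 Mbps
File size in Mb = 227 * 8 = 1816 Mb
Time = 1816 / 8.5
Time = 213.6471 seconds


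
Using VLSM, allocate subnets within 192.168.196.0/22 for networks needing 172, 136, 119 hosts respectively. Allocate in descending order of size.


172 hosts -> /24 (254 usable): 192.168.196.0/24
136 hosts -> /24 (254 usable): 192.168.197.0/24
119 hosts -> /25 (126 usable): 192.168.198.0/25
Allocation: 192.168.196.0/24 (172 hosts, 254 usable); 192.168.197.0/24 (136 hosts, 254 usable); 192.168.198.0/25 (119 hosts, 126 usable)


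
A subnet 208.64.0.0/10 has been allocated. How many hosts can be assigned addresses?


Host bits = 32 - 10 = 22
Total addresses = 2^22 = 4194304
Usable = total - 2 (network and broadcast)
Usable hosts: 4194302


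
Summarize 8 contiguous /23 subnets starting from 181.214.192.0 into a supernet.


Original prefix: /23
Number of subnets: 8 = 2^3
New prefix = 23 - 3 = 20
Supernet: 181.214.192.0/20


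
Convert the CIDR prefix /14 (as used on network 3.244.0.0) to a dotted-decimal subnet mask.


/14 means 14 network bits, 18 host bits
Binary: 11111111111111000000000000000000
Mask: 255.252.0.0


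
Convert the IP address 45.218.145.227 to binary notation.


45 = 00101101
218 = 11011010
145 = 10010001
227 = 11100011
Binary: 00101101.11011010.10010001.11100011


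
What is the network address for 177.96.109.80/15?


IP:   10110001.01100000.01101101.01010000
Mask: 11111111.11111110.00000000.00000000
AND operation:
Net:  10110001.01100000.00000000.00000000
Network: 177.96.0.0/15


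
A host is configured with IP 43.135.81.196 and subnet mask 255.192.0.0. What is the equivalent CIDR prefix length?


Binary: 11111111.11000000.00000000.00000000
Count leading 1s
Prefix: /10


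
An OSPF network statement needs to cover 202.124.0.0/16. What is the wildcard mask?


Subnet mask: 255.255.0.0
Wildcard = 255.255.255.255 - subnet mask
255 - 255 = 0
255 - 255 = 0
255 - 0 = 255
255 - 0 = 255
Wildcard: 0.0.255.255


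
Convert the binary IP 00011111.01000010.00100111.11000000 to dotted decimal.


00011111 = 31
01000010 = 66
00100111 = 39
11000000 = 192
IP: 31.66.39.192


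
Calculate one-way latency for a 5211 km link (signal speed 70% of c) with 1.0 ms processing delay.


Speed = 0.7 * 3e5 km/s = 210000 km/s
Propagation delay = 5211 / 210000 = 0.0248 s = 24.8143 ms
Processing delay = 1.0 ms
Total one-way latency = 25.8143 ms


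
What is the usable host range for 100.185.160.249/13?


Network: 100.184.0.0
Broadcast: 100.191.255.255
First usable = network + 1
Last usable = broadcast - 1
Range: 100.184.0.1 to 100.191.255.254


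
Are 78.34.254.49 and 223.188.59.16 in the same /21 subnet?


Mask: 255.255.248.0
78.34.254.49 AND mask = 78.34.248.0
223.188.59.16 AND mask = 223.188.56.0
No, different subnets (78.34.248.0 vs 223.188.56.0)


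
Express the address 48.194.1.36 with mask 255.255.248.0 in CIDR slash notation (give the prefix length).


Binary: 11111111.11111111.11111000.00000000
Count leading 1s
Prefix: /21


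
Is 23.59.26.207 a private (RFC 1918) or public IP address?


RFC 1918 private ranges:
  10.0.0.0/8 (10.0.0.0 - 10.255.255.255)
  172.16.0.0/12 (172.16.0.0 - 172.31.255.255)
  192.168.0.0/16 (192.168.0.0 - 192.168.255.255)
Public (not in any RFC 1918 range)


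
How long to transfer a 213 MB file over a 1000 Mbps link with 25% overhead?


Effective throughput = 1000 * (1 - 25/100) = 750 Mbps
File size in Mb = 213 * 8 = 1704 Mb
Time = 1704 / 750
Time = 2.272 seconds


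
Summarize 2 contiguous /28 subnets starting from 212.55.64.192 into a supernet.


Original prefix: /28
Number of subnets: 2 = 2^1
New prefix = 28 - 1 = 27
Supernet: 212.55.64.192/27


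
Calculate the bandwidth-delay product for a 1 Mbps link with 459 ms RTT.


BDP = bandwidth * RTT
= 1 Mbps * 459 ms
= 1 * 1e6 * 459 / 1000 bits
= 459000 bits
= 57375 bytes
= 56.0303 KB
BDP = 459000 bits (57375 bytes)


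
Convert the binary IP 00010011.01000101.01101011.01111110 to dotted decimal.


00010011 = 19
01000101 = 69
01101011 = 107
01111110 = 126
IP: 19.69.107.126


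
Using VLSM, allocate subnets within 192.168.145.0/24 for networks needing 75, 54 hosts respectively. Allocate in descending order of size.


75 hosts -> /25 (126 usable): 192.168.145.0/25
54 hosts -> /26 (62 usable): 192.168.145.128/26
Allocation: 192.168.145.0/25 (75 hosts, 126 usable); 192.168.145.128/26 (54 hosts, 62 usable)


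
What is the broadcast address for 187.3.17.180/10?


Network: 187.0.0.0/10
Host bits = 22
Set all host bits to 1:
Broadcast: 187.63.255.255


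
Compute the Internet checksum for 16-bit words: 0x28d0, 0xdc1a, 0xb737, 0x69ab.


Sum all words (with carry folding):
+ 0x28d0 = 0x28d0
+ 0xdc1a = 0x04eb
+ 0xb737 = 0xbc22
+ 0x69ab = 0x25ce
One's complement: ~0x25ce
Checksum = 0xda31


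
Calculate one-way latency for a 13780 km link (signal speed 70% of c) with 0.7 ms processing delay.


Speed = 0.7 * 3e5 km/s = 210000 km/s
Propagation delay = 13780 / 210000 = 0.0656 s = 65.619 ms
Processing delay = 0.7 ms
Total one-way latency = 66.319 ms


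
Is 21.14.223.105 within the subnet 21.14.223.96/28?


Subnet network: 21.14.223.96
Test IP AND mask: 21.14.223.96
Yes, 21.14.223.105 is in 21.14.223.96/28


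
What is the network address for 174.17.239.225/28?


IP:   10101110.00010001.11101111.11100001
Mask: 11111111.11111111.11111111.11110000
AND operation:
Net:  10101110.00010001.11101111.11100000
Network: 174.17.239.224/28


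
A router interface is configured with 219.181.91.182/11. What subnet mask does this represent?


/11 means 11 network bits, 21 host bits
Binary: 11111111111000000000000000000000
Mask: 255.224.0.0


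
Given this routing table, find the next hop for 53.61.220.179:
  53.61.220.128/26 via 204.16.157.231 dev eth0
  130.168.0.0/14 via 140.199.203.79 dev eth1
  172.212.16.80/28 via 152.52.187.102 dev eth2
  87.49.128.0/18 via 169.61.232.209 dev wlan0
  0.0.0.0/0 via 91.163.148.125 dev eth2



Longest prefix match for 53.61.220.179:
  /26 53.61.220.128: MATCH
  /14 130.168.0.0: no
  /28 172.212.16.80: no
  /18 87.49.128.0: no
  /0 0.0.0.0: MATCH
Selected: next-hop 204.16.157.231 via eth0 (matched /26)


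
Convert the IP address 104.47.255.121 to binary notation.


104 = 01101000
47 = 00101111
255 = 11111111
121 = 01111001
Binary: 01101000.00101111.11111111.01111001


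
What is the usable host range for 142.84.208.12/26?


Network: 142.84.208.0
Broadcast: 142.84.208.63
First usable = network + 1
Last usable = broadcast - 1
Range: 142.84.208.1 to 142.84.208.62


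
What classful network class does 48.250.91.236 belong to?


First octet: 48
Binary: 00110000
0xxxxxxx -> Class A (1-126)
Class A, default mask 255.0.0.0 (/8)


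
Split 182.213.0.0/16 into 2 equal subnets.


New prefix = 16 + 1 = 17
Each subnet has 32768 addresses
  182.213.0.0/17
  182.213.128.0/17
Subnets: 182.213.0.0/17, 182.213.128.0/17


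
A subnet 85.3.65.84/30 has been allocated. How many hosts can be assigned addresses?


Host bits = 32 - 30 = 2
Total addresses = 2^2 = 4
Usable = total - 2 (network and broadcast)
Usable hosts: 2


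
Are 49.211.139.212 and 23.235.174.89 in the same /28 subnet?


Mask: 255.255.255.240
49.211.139.212 AND mask = 49.211.139.208
23.235.174.89 AND mask = 23.235.174.80
No, different subnets (49.211.139.208 vs 23.235.174.80)


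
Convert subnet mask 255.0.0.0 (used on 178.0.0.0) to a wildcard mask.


Subnet mask: 255.0.0.0
Wildcard = 255.255.255.255 - subnet mask
255 - 255 = 0
255 - 0 = 255
255 - 0 = 255
255 - 0 = 255
Wildcard: 0.255.255.255


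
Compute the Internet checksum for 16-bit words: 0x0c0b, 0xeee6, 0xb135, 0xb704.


Sum all words (with carry folding):
+ 0x0c0b = 0x0c0b
+ 0xeee6 = 0xfaf1
+ 0xb135 = 0xac27
+ 0xb704 = 0x632c
One's complement: ~0x632c
Checksum = 0x9cd3


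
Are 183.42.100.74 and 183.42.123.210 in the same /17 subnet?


Mask: 255.255.128.0
183.42.100.74 AND mask = 183.42.0.0
183.42.123.210 AND mask = 183.42.0.0
Yes, same subnet (183.42.0.0)


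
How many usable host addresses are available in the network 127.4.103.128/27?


Host bits = 32 - 27 = 5
Total addresses = 2^5 = 32
Usable = total - 2 (network and broadcast)
Usable hosts: 30


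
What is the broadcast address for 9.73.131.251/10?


Network: 9.64.0.0/10
Host bits = 22
Set all host bits to 1:
Broadcast: 9.127.255.255


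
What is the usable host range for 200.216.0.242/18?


Network: 200.216.0.0
Broadcast: 200.216.63.255
First usable = network + 1
Last usable = broadcast - 1
Range: 200.216.0.1 to 200.216.63.254


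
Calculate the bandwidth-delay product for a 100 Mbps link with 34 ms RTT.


BDP = bandwidth * RTT
= 100 Mbps * 34 ms
= 100 * 1e6 * 34 / 1000 bits
= 3400000 bits
= 425000 bytes
= 415.0391 KB
BDP = 3400000 bits (425000 bytes)


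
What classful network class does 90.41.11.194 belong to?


First octet: 90
Binary: 01011010
0xxxxxxx -> Class A (1-126)
Class A, default mask 255.0.0.0 (/8)


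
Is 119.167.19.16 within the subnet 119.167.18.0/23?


Subnet network: 119.167.18.0
Test IP AND mask: 119.167.18.0
Yes, 119.167.19.16 is in 119.167.18.0/23


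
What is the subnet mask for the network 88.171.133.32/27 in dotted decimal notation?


/27 means 27 network bits, 5 host bits
Binary: 11111111111111111111111111100000
Mask: 255.255.255.224


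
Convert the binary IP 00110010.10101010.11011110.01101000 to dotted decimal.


00110010 = 50
10101010 = 170
11011110 = 222
01101000 = 104
IP: 50.170.222.104


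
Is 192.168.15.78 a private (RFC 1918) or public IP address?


RFC 1918 private ranges:
  10.0.0.0/8 (10.0.0.0 - 10.255.255.255)
  172.16.0.0/12 (172.16.0.0 - 172.31.255.255)
  192.168.0.0/16 (192.168.0.0 - 192.168.255.255)
Private (in 192.168.0.0/16)


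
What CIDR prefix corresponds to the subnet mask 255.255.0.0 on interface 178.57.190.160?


Binary: 11111111.11111111.00000000.00000000
Count leading 1s
Prefix: /16


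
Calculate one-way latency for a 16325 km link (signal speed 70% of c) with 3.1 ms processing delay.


Speed = 0.7 * 3e5 km/s = 210000 km/s
Propagation delay = 16325 / 210000 = 0.0777 s = 77.7381 ms
Processing delay = 3.1 ms
Total one-way latency = 80.8381 ms


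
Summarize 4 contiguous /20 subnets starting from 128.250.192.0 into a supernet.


Original prefix: /20
Number of subnets: 4 = 2^2
New prefix = 20 - 2 = 18
Supernet: 128.250.192.0/18


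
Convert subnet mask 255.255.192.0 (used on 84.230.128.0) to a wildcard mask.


Subnet mask: 255.255.192.0
Wildcard = 255.255.255.255 - subnet mask
255 - 255 = 0
255 - 255 = 0
255 - 192 = 63
255 - 0 = 255
Wildcard: 0.0.63.255


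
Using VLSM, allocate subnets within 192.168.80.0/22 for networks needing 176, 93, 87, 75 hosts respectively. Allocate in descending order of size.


176 hosts -> /24 (254 usable): 192.168.80.0/24
93 hosts -> /25 (126 usable): 192.168.81.0/25
87 hosts -> /25 (126 usable): 192.168.81.128/25
75 hosts -> /25 (126 usable): 192.168.82.0/25
Allocation: 192.168.80.0/24 (176 hosts, 254 usable); 192.168.81.0/25 (93 hosts, 126 usable); 192.168.81.128/25 (87 hosts, 126 usable); 192.168.82.0/25 (75 hosts, 126 usable)


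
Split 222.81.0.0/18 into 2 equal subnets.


New prefix = 18 + 1 = 19
Each subnet has 8192 addresses
  222.81.0.0/19
  222.81.32.0/19
Subnets: 222.81.0.0/19, 222.81.32.0/19


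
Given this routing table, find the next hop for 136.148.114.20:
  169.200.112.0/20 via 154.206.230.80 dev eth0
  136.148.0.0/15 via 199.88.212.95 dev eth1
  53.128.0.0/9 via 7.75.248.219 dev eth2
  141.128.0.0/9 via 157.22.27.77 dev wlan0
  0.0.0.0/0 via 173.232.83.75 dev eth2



Longest prefix match for 136.148.114.20:
  /20 169.200.112.0: no
  /15 136.148.0.0: MATCH
  /9 53.128.0.0: no
  /9 141.128.0.0: no
  /0 0.0.0.0: MATCH
Selected: next-hop 199.88.212.95 via eth1 (matched /15)


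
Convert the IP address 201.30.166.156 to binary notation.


201 = 11001001
30 = 00011110
166 = 10100110
156 = 10011100
Binary: 11001001.00011110.10100110.10011100


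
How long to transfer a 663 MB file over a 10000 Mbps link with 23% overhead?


Effective throughput = 10000 * (1 - 23/100) = 7700 Mbps
File size in Mb = 663 * 8 = 5304 Mb
Time = 5304 / 7700
Time = 0.6888 seconds


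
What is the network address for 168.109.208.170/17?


IP:   10101000.01101101.11010000.10101010
Mask: 11111111.11111111.10000000.00000000
AND operation:
Net:  10101000.01101101.10000000.00000000
Network: 168.109.128.0/17


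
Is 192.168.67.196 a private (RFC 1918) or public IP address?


RFC 1918 private ranges:
  10.0.0.0/8 (10.0.0.0 - 10.255.255.255)
  172.16.0.0/12 (172.16.0.0 - 172.31.255.255)
  192.168.0.0/16 (192.168.0.0 - 192.168.255.255)
Private (in 192.168.0.0/16)


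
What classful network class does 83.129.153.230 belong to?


First octet: 83
Binary: 01010011
0xxxxxxx -> Class A (1-126)
Class A, default mask 255.0.0.0 (/8)


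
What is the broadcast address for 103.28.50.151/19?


Network: 103.28.32.0/19
Host bits = 13
Set all host bits to 1:
Broadcast: 103.28.63.255


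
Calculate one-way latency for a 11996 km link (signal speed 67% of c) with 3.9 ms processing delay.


Speed = 0.67 * 3e5 km/s = 201000 km/s
Propagation delay = 11996 / 201000 = 0.0597 s = 59.6816 ms
Processing delay = 3.9 ms
Total one-way latency = 63.5816 ms


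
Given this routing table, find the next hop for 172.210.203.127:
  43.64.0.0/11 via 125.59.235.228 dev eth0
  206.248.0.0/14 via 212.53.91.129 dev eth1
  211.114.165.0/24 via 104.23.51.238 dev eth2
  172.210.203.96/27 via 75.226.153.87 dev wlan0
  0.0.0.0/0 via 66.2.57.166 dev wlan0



Longest prefix match for 172.210.203.127:
  /11 43.64.0.0: no
  /14 206.248.0.0: no
  /24 211.114.165.0: no
  /27 172.210.203.96: MATCH
  /0 0.0.0.0: MATCH
Selected: next-hop 75.226.153.87 via wlan0 (matched /27)


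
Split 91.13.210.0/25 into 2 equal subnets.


New prefix = 25 + 1 = 26
Each subnet has 64 addresses
  91.13.210.0/26
  91.13.210.64/26
Subnets: 91.13.210.0/26, 91.13.210.64/26


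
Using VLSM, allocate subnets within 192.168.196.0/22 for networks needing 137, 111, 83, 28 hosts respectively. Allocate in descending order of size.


137 hosts -> /24 (254 usable): 192.168.196.0/24
111 hosts -> /25 (126 usable): 192.168.197.0/25
83 hosts -> /25 (126 usable): 192.168.197.128/25
28 hosts -> /27 (30 usable): 192.168.198.0/27
Allocation: 192.168.196.0/24 (137 hosts, 254 usable); 192.168.197.0/25 (111 hosts, 126 usable); 192.168.197.128/25 (83 hosts, 126 usable); 192.168.198.0/27 (28 hosts, 30 usable)


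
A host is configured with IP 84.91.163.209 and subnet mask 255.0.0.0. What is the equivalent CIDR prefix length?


Binary: 11111111.00000000.00000000.00000000
Count leading 1s
Prefix: /8


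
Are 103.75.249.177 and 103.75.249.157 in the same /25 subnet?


Mask: 255.255.255.128
103.75.249.177 AND mask = 103.75.249.128
103.75.249.157 AND mask = 103.75.249.128
Yes, same subnet (103.75.249.128)


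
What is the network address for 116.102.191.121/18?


IP:   01110100.01100110.10111111.01111001
Mask: 11111111.11111111.11000000.00000000
AND operation:
Net:  01110100.01100110.10000000.00000000
Network: 116.102.128.0/18


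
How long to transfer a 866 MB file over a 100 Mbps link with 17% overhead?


Effective throughput = 100 * (1 - 17/100) = 83 Mbps
File size in Mb = 866 * 8 = 6928 Mb
Time = 6928 / 83
Time = 83.4699 seconds


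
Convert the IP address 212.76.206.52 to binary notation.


212 = 11010100
76 = 01001100
206 = 11001110
52 = 00110100
Binary: 11010100.01001100.11001110.00110100


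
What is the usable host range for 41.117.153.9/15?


Network: 41.116.0.0
Broadcast: 41.117.255.255
First usable = network + 1
Last usable = broadcast - 1
Range: 41.116.0.1 to 41.117.255.254


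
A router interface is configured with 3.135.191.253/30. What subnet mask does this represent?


/30 means 30 network bits, 2 host bits
Binary: 11111111111111111111111111111100
Mask: 255.255.255.252


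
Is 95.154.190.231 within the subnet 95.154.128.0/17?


Subnet network: 95.154.128.0
Test IP AND mask: 95.154.128.0
Yes, 95.154.190.231 is in 95.154.128.0/17


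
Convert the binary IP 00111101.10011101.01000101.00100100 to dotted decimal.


00111101 = 61
10011101 = 157
01000101 = 69
00100100 = 36
IP: 61.157.69.36


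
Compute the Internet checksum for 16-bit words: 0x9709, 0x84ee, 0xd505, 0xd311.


Sum all words (with carry folding):
+ 0x9709 = 0x9709
+ 0x84ee = 0x1bf8
+ 0xd505 = 0xf0fd
+ 0xd311 = 0xc40f
One's complement: ~0xc40f
Checksum = 0x3bf0


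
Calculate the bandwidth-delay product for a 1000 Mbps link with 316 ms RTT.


BDP = bandwidth * RTT
= 1000 Mbps * 316 ms
= 1000 * 1e6 * 316 / 1000 bits
= 316000000 bits
= 39500000 bytes
= 38574.2188 KB
BDP = 316000000 bits (39500000 bytes)


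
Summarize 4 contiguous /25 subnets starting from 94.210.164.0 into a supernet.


Original prefix: /25
Number of subnets: 4 = 2^2
New prefix = 25 - 2 = 23
Supernet: 94.210.164.0/23


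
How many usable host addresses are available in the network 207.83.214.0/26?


Host bits = 32 - 26 = 6
Total addresses = 2^6 = 64
Usable = total - 2 (network and broadcast)
Usable hosts: 62


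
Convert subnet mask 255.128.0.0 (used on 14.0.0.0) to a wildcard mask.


Subnet mask: 255.128.0.0
Wildcard = 255.255.255.255 - subnet mask
255 - 255 = 0
255 - 128 = 127
255 - 0 = 255
255 - 0 = 255
Wildcard: 0.127.255.255


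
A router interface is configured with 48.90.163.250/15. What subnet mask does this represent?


/15 means 15 network bits, 17 host bits
Binary: 11111111111111100000000000000000
Mask: 255.254.0.0


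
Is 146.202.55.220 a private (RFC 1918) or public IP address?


RFC 1918 private ranges:
  10.0.0.0/8 (10.0.0.0 - 10.255.255.255)
  172.16.0.0/12 (172.16.0.0 - 172.31.255.255)
  192.168.0.0/16 (192.168.0.0 - 192.168.255.255)
Public (not in any RFC 1918 range)


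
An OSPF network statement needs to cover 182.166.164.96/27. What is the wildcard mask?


Subnet mask: 255.255.255.224
Wildcard = 255.255.255.255 - subnet mask
255 - 255 = 0
255 - 255 = 0
255 - 255 = 0
255 - 224 = 31
Wildcard: 0.0.0.31


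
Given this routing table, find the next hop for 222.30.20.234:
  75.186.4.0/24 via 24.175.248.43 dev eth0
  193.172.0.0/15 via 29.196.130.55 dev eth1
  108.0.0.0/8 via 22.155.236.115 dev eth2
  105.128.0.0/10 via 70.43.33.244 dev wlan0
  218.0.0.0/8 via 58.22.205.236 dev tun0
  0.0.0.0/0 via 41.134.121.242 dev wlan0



Longest prefix match for 222.30.20.234:
  /24 75.186.4.0: no
  /15 193.172.0.0: no
  /8 108.0.0.0: no
  /10 105.128.0.0: no
  /8 218.0.0.0: no
  /0 0.0.0.0: MATCH
Selected: next-hop 41.134.121.242 via wlan0 (matched /0)


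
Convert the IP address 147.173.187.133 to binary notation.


147 = 10010011
173 = 10101101
187 = 10111011
133 = 10000101
Binary: 10010011.10101101.10111011.10000101


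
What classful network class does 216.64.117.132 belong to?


First octet: 216
Binary: 11011000
110xxxxx -> Class C (192-223)
Class C, default mask 255.255.255.0 (/24)


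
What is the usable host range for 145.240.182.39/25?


Network: 145.240.182.0
Broadcast: 145.240.182.127
First usable = network + 1
Last usable = broadcast - 1
Range: 145.240.182.1 to 145.240.182.126


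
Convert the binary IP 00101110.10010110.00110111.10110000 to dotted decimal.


00101110 = 46
10010110 = 150
00110111 = 55
10110000 = 176
IP: 46.150.55.176


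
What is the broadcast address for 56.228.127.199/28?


Network: 56.228.127.192/28
Host bits = 4
Set all host bits to 1:
Broadcast: 56.228.127.207


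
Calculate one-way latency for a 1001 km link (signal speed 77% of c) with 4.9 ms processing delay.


Speed = 0.77 * 3e5 km/s = 231000 km/s
Propagation delay = 1001 / 231000 = 0.0043 s = 4.3333 ms
Processing delay = 4.9 ms
Total one-way latency = 9.2333 ms


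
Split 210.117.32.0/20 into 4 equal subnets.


New prefix = 20 + 2 = 22
Each subnet has 1024 addresses
  210.117.32.0/22
  210.117.36.0/22
  210.117.40.0/22
  210.117.44.0/22
Subnets: 210.117.32.0/22, 210.117.36.0/22, 210.117.40.0/22, 210.117.44.0/22


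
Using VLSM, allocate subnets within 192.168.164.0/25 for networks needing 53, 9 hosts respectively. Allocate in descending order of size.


53 hosts -> /26 (62 usable): 192.168.164.0/26
9 hosts -> /28 (14 usable): 192.168.164.64/28
Allocation: 192.168.164.0/26 (53 hosts, 62 usable); 192.168.164.64/28 (9 hosts, 14 usable)


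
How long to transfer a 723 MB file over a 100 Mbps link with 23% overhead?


Effective throughput = 100 * (1 - 23/100) = 77 Mbps
File size in Mb = 723 * 8 = 5784 Mb
Time = 5784 / 77
Time = 75.1169 seconds


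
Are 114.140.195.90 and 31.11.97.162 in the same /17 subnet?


Mask: 255.255.128.0
114.140.195.90 AND mask = 114.140.128.0
31.11.97.162 AND mask = 31.11.0.0
No, different subnets (114.140.128.0 vs 31.11.0.0)


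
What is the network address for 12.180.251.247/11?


IP:   00001100.10110100.11111011.11110111
Mask: 11111111.11100000.00000000.00000000
AND operation:
Net:  00001100.10100000.00000000.00000000
Network: 12.160.0.0/11


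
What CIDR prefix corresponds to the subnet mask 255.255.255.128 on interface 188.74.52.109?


Binary: 11111111.11111111.11111111.10000000
Count leading 1s
Prefix: /25


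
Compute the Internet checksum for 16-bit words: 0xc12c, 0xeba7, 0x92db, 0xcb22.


Sum all words (with carry folding):
+ 0xc12c = 0xc12c
+ 0xeba7 = 0xacd4
+ 0x92db = 0x3fb0
+ 0xcb22 = 0x0ad3
One's complement: ~0x0ad3
Checksum = 0xf52c


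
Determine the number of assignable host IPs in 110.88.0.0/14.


Host bits = 32 - 14 = 18
Total addresses = 2^18 = 262144
Usable = total - 2 (network and broadcast)
Usable hosts: 262142


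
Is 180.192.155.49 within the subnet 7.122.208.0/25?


Subnet network: 7.122.208.0
Test IP AND mask: 180.192.155.0
No, 180.192.155.49 is not in 7.122.208.0/25


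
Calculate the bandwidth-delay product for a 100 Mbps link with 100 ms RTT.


BDP = bandwidth * RTT
= 100 Mbps * 100 ms
= 100 * 1e6 * 100 / 1000 bits
= 10000000 bits
= 1250000 bytes
= 1220.7031 KB
BDP = 10000000 bits (1250000 bytes)


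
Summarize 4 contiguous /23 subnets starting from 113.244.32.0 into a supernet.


Original prefix: /23
Number of subnets: 4 = 2^2
New prefix = 23 - 2 = 21
Supernet: 113.244.32.0/21


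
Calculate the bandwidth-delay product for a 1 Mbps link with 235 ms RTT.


BDP = bandwidth * RTT
= 1 Mbps * 235 ms
= 1 * 1e6 * 235 / 1000 bits
= 235000 bits
= 29375 bytes
= 28.6865 KB
BDP = 235000 bits (29375 bytes)


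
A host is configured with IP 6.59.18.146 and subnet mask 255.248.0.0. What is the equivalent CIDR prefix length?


Binary: 11111111.11111000.00000000.00000000
Count leading 1s
Prefix: /13


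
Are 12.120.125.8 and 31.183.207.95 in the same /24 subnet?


Mask: 255.255.255.0
12.120.125.8 AND mask = 12.120.125.0
31.183.207.95 AND mask = 31.183.207.0
No, different subnets (12.120.125.0 vs 31.183.207.0)


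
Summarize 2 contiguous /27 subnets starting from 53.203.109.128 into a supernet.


Original prefix: /27
Number of subnets: 2 = 2^1
New prefix = 27 - 1 = 26
Supernet: 53.203.109.128/26


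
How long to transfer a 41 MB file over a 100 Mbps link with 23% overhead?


Effective throughput = 100 * (1 - 23/100) = 77 Mbps
File size in Mb = 41 * 8 = 328 Mb
Time = 328 / 77
Time = 4.2597 seconds


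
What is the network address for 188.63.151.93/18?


IP:   10111100.00111111.10010111.01011101
Mask: 11111111.11111111.11000000.00000000
AND operation:
Net:  10111100.00111111.10000000.00000000
Network: 188.63.128.0/18


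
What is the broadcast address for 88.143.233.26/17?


Network: 88.143.128.0/17
Host bits = 15
Set all host bits to 1:
Broadcast: 88.143.255.255


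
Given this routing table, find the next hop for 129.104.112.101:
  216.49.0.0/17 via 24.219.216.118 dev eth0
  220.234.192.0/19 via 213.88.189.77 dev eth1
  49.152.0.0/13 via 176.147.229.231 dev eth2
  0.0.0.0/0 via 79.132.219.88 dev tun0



Longest prefix match for 129.104.112.101:
  /17 216.49.0.0: no
  /19 220.234.192.0: no
  /13 49.152.0.0: no
  /0 0.0.0.0: MATCH
Selected: next-hop 79.132.219.88 via tun0 (matched /0)


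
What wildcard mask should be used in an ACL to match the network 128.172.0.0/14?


Subnet mask: 255.252.0.0
Wildcard = 255.255.255.255 - subnet mask
255 - 255 = 0
255 - 252 = 3
255 - 0 = 255
255 - 0 = 255
Wildcard: 0.3.255.255


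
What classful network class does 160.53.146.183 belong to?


First octet: 160
Binary: 10100000
10xxxxxx -> Class B (128-191)
Class B, default mask 255.255.0.0 (/16)


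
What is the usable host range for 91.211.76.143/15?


Network: 91.210.0.0
Broadcast: 91.211.255.255
First usable = network + 1
Last usable = broadcast - 1
Range: 91.210.0.1 to 91.211.255.254


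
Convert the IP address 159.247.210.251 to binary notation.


159 = 10011111
247 = 11110111
210 = 11010010
251 = 11111011
Binary: 10011111.11110111.11010010.11111011


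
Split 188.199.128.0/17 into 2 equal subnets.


New prefix = 17 + 1 = 18
Each subnet has 16384 addresses
  188.199.128.0/18
  188.199.192.0/18
Subnets: 188.199.128.0/18, 188.199.192.0/18


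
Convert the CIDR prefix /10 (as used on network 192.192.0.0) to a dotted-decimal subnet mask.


/10 means 10 network bits, 22 host bits
Binary: 11111111110000000000000000000000
Mask: 255.192.0.0


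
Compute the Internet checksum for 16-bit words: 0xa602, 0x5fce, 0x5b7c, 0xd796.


Sum all words (with carry folding):
+ 0xa602 = 0xa602
+ 0x5fce = 0x05d1
+ 0x5b7c = 0x614d
+ 0xd796 = 0x38e4
One's complement: ~0x38e4
Checksum = 0xc71b


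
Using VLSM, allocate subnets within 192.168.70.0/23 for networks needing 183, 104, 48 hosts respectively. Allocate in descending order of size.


183 hosts -> /24 (254 usable): 192.168.70.0/24
104 hosts -> /25 (126 usable): 192.168.71.0/25
48 hosts -> /26 (62 usable): 192.168.71.128/26
Allocation: 192.168.70.0/24 (183 hosts, 254 usable); 192.168.71.0/25 (104 hosts, 126 usable); 192.168.71.128/26 (48 hosts, 62 usable)


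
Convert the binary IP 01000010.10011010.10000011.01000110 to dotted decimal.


01000010 = 66
10011010 = 154
10000011 = 131
01000110 = 70
IP: 66.154.131.70


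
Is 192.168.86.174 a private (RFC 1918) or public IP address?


RFC 1918 private ranges:
  10.0.0.0/8 (10.0.0.0 - 10.255.255.255)
  172.16.0.0/12 (172.16.0.0 - 172.31.255.255)
  192.168.0.0/16 (192.168.0.0 - 192.168.255.255)
Private (in 192.168.0.0/16)


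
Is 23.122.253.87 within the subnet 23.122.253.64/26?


Subnet network: 23.122.253.64
Test IP AND mask: 23.122.253.64
Yes, 23.122.253.87 is in 23.122.253.64/26


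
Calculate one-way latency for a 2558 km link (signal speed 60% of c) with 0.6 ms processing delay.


Speed = 0.6 * 3e5 km/s = 180000 km/s
Propagation delay = 2558 / 180000 = 0.0142 s = 14.2111 ms
Processing delay = 0.6 ms
Total one-way latency = 14.8111 ms


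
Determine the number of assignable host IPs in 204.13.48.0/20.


Host bits = 32 - 20 = 12
Total addresses = 2^12 = 4096
Usable = total - 2 (network and broadcast)
Usable hosts: 4094


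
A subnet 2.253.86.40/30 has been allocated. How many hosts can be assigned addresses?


Host bits = 32 - 30 = 2
Total addresses = 2^2 = 4
Usable = total - 2 (network and broadcast)
Usable hosts: 2


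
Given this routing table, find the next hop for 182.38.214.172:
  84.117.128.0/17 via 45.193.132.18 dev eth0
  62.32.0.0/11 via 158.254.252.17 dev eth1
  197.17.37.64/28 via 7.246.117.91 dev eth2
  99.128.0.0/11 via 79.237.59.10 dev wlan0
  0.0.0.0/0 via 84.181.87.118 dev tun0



Longest prefix match for 182.38.214.172:
  /17 84.117.128.0: no
  /11 62.32.0.0: no
  /28 197.17.37.64: no
  /11 99.128.0.0: no
  /0 0.0.0.0: MATCH
Selected: next-hop 84.181.87.118 via tun0 (matched /0)


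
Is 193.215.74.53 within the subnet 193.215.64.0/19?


Subnet network: 193.215.64.0
Test IP AND mask: 193.215.64.0
Yes, 193.215.74.53 is in 193.215.64.0/19


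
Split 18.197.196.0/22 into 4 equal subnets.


New prefix = 22 + 2 = 24
Each subnet has 256 addresses
  18.197.196.0/24
  18.197.197.0/24
  18.197.198.0/24
  18.197.199.0/24
Subnets: 18.197.196.0/24, 18.197.197.0/24, 18.197.198.0/24, 18.197.199.0/24


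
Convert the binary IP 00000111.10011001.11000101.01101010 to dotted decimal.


00000111 = 7
10011001 = 153
11000101 = 197
01101010 = 106
IP: 7.153.197.106


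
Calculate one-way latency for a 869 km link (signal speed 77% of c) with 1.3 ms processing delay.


Speed = 0.77 * 3e5 km/s = 231000 km/s
Propagation delay = 869 / 231000 = 0.0038 s = 3.7619 ms
Processing delay = 1.3 ms
Total one-way latency = 5.0619 ms


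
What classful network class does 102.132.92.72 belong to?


First octet: 102
Binary: 01100110
0xxxxxxx -> Class A (1-126)
Class A, default mask 255.0.0.0 (/8)


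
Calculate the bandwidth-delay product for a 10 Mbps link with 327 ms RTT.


BDP = bandwidth * RTT
= 10 Mbps * 327 ms
= 10 * 1e6 * 327 / 1000 bits
= 3270000 bits
= 408750 bytes
= 399.1699 KB
BDP = 3270000 bits (408750 bytes)


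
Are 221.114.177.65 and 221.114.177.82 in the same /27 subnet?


Mask: 255.255.255.224
221.114.177.65 AND mask = 221.114.177.64
221.114.177.82 AND mask = 221.114.177.64
Yes, same subnet (221.114.177.64)


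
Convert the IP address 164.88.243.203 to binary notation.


164 = 10100100
88 = 01011000
243 = 11110011
203 = 11001011
Binary: 10100100.01011000.11110011.11001011


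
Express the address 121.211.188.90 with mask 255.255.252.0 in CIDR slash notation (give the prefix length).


Binary: 11111111.11111111.11111100.00000000
Count leading 1s
Prefix: /22


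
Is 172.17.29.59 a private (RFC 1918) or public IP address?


RFC 1918 private ranges:
  10.0.0.0/8 (10.0.0.0 - 10.255.255.255)
  172.16.0.0/12 (172.16.0.0 - 172.31.255.255)
  192.168.0.0/16 (192.168.0.0 - 192.168.255.255)
Private (in 172.16.0.0/12)


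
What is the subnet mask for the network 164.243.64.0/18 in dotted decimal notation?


/18 means 18 network bits, 14 host bits
Binary: 11111111111111111100000000000000
Mask: 255.255.192.0


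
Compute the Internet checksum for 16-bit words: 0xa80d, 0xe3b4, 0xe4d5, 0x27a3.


Sum all words (with carry folding):
+ 0xa80d = 0xa80d
+ 0xe3b4 = 0x8bc2
+ 0xe4d5 = 0x7098
+ 0x27a3 = 0x983b
One's complement: ~0x983b
Checksum = 0x67c4


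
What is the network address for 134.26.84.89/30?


IP:   10000110.00011010.01010100.01011001
Mask: 11111111.11111111.11111111.11111100
AND operation:
Net:  10000110.00011010.01010100.01011000
Network: 134.26.84.88/30


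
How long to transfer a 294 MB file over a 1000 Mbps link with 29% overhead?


Effective throughput = 1000 * (1 - 29/100) = 710 Mbps
File size in Mb = 294 * 8 = 2352 Mb
Time = 2352 / 710
Time = 3.3127 seconds


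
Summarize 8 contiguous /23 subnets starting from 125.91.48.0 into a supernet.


Original prefix: /23
Number of subnets: 8 = 2^3
New prefix = 23 - 3 = 20
Supernet: 125.91.48.0/20


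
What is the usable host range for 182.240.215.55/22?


Network: 182.240.212.0
Broadcast: 182.240.215.255
First usable = network + 1
Last usable = broadcast - 1
Range: 182.240.212.1 to 182.240.215.254


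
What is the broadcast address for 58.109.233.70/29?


Network: 58.109.233.64/29
Host bits = 3
Set all host bits to 1:
Broadcast: 58.109.233.71


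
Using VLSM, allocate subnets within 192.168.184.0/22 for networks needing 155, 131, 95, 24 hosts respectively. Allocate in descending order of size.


155 hosts -> /24 (254 usable): 192.168.184.0/24
131 hosts -> /24 (254 usable): 192.168.185.0/24
95 hosts -> /25 (126 usable): 192.168.186.0/25
24 hosts -> /27 (30 usable): 192.168.186.128/27
Allocation: 192.168.184.0/24 (155 hosts, 254 usable); 192.168.185.0/24 (131 hosts, 254 usable); 192.168.186.0/25 (95 hosts, 126 usable); 192.168.186.128/27 (24 hosts, 30 usable)


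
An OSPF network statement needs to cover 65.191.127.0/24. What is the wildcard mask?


Subnet mask: 255.255.255.0
Wildcard = 255.255.255.255 - subnet mask
255 - 255 = 0
255 - 255 = 0
255 - 255 = 0
255 - 0 = 255
Wildcard: 0.0.0.255


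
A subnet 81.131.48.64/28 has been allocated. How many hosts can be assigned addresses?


Host bits = 32 - 28 = 4
Total addresses = 2^4 = 16
Usable = total - 2 (network and broadcast)
Usable hosts: 14
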